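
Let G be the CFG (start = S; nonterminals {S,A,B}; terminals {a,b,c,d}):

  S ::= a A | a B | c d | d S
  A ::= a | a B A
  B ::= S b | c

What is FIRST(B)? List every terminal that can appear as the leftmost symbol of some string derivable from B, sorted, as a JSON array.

Compute FIRST by fixpoint:
iter 1:
  A via A→a: +{a}
  B via B→c: +{c}
  S via S→a A: +{a}
  S via S→c d: +{c}
  S via S→d S: +{d}
  FIRST(S)={a,c,d}  FIRST(A)={a}  FIRST(B)={c}
iter 2:
  B via B→S b: +{a,d}
  FIRST(S)={a,c,d}  FIRST(A)={a}  FIRST(B)={a,c,d}
iter 3: done
  FIRST(S)={a,c,d}  FIRST(A)={a}  FIRST(B)={a,c,d}

FIRST(B) = ["a", "c", "d"]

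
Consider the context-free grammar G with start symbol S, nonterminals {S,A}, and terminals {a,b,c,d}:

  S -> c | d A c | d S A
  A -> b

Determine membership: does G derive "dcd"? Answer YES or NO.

Convert to CNF:
  S -> T0 X2 | T0 X3 | c
  A -> b
  T0 -> d
  T1 -> c
  X2 -> A T1
  X3 -> S A

Fill CYK table bottom-up:
  T[0,0] 'd' = {T0}  orig:{}
  T[1,1] 'c' = {S,T1}  orig:{S}
  T[2,2] 'd' = {T0}  orig:{}
  T[0,1] 'dc' = ∅
  T[1,2] 'cd' = ∅
  T[0,2] 'dcd' = ∅

S ∉ T[0,2] ⇒ NO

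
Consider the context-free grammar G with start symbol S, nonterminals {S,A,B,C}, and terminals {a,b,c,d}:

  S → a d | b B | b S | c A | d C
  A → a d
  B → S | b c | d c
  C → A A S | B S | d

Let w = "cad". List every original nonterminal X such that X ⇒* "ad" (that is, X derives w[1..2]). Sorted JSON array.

Convert to CNF:
  S -> T0 T1 | T1 C | T2 B | T2 S | T3 A
  A -> T0 T1
  B -> T0 T1 | T1 C | T1 T3 | T2 B | T2 S | T2 T3 | T3 A
  C -> A X4 | B S | d
  T0 -> a
  T1 -> d
  T2 -> b
  T3 -> c
  X4 -> A S

Fill CYK table bottom-up, restricted to cells inside w[1..2]:
  cell(1,1) a: {T0}  orig:{}
  cell(2,2) d: {C,T1}  orig:{C}
  cell(1,2) ad: {A,B,S}

Original NTs in T[1,2] deriving "ad": ["A", "B", "S"]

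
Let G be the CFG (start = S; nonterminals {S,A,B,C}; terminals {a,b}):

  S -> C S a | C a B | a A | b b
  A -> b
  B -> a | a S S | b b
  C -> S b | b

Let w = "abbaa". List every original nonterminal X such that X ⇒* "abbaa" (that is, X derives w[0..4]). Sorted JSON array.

CNF form of G:
  S -> C X3 | C X4 | T0 A | T1 T1
  A -> b
  B -> T0 X2 | T1 T1 | a
  C -> S T1 | b
  T0 -> a
  T1 -> b
  X2 -> S S
  X3 -> S T0
  X4 -> T0 B

Fill CYK table bottom-up (cells [i..j] with 0 ≤ i ≤ j ≤ 4 only):
  cell(0,0) a: {B,T0}  orig:{B}
  cell(1,1) b: {A,C,T1}  orig:{A,C}
  cell(2,2) b: {A,C,T1}  orig:{A,C}
  cell(3,3) a: {B,T0}  orig:{B}
  cell(4,4) a: {B,T0}  orig:{B}
  cell(0,1) ab: {S}
  cell(1,2) bb: {B,S}
  cell(2,3) ba: ∅
  cell(3,4) aa: {X4}  orig:{}
  cell(0,2) abb: {C,X4}  orig:{C}
  cell(1,3) bba: {X3}  orig:{}
  cell(2,4) baa: {S}
  cell(0,3) abba: ∅
  cell(1,4) bbaa: ∅
  cell(0,4) abbaa: {S,X2}  orig:{S}

Original NTs in T[0,4] deriving "abbaa": ["S"]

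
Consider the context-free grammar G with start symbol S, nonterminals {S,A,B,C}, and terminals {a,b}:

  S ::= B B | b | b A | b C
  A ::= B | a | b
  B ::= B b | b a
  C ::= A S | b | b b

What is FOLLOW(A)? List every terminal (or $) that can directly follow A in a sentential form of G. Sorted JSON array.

FIRST iteration:
[1]
  A via A→a: +{a}
  A via A→b: +{b}
  B via B→b a: +{b}
  C via C→A S: +{a,b}
  S via S→B B: +{b}
  FIRST(S)={b}  FIRST(A)={a,b}  FIRST(B)={b}  FIRST(C)={a,b}
[2] (stable)
  FIRST(S)={b}  FIRST(A)={a,b}  FIRST(B)={b}  FIRST(C)={a,b}

FOLLOW iteration:
seed FOLLOW(S) with $
round 1:
  B→B b: FOLLOW(B) ⊇ FIRST(b) = {b}; new: +{b}
  C→A S: FOLLOW(A) ⊇ FIRST(S) = {b}; new: +{b}
  S→B B: FOLLOW(B) ⊇ FOLLOW(S) ⊇ {$}; new: +{$}
  S→b A: FOLLOW(A) ⊇ FOLLOW(S) ⊇ {$}; new: +{$}
  S→b C: FOLLOW(C) ⊇ FOLLOW(S) ⊇ {$}; new: +{$}
  FOLLOW(S)={$}  FOLLOW(A)={$,b}  FOLLOW(B)={$,b}  FOLLOW(C)={$}
round 2: (stable)
  FOLLOW(S)={$}  FOLLOW(A)={$,b}  FOLLOW(B)={$,b}  FOLLOW(C)={$}

FOLLOW(A) = ["$", "b"]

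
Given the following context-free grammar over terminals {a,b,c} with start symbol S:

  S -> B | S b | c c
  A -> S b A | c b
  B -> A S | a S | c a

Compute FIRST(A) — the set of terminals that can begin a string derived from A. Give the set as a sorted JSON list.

FIRST sets, iterate to fixpoint:
round 1:
  A via A→c b: +{c}
  B via B→A S: +{c}
  B via B→a S: +{a}
  S via S→B: +{a,c}
  FIRST[S]={a,c}  FIRST[A]={c}  FIRST[B]={a,c}
round 2:
  A via A→S b A: +{a}
  FIRST[S]={a,c}  FIRST[A]={a,c}  FIRST[B]={a,c}
round 3: (no change)
  FIRST[S]={a,c}  FIRST[A]={a,c}  FIRST[B]={a,c}

FIRST(A) = ["a", "c"]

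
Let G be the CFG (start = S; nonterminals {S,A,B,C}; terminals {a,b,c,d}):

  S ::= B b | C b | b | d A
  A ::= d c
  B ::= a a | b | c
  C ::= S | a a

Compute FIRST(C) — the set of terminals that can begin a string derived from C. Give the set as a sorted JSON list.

Compute FIRST by fixpoint:
iter 1:
  A via A→d c: +{d}
  B via B→a a: +{a}
  B via B→b: +{b}
  B via B→c: +{c}
  C via C→a a: +{a}
  S via S→B b: +{a,b,c}
  S via S→d A: +{d}
  S: {a,b,c,d}  A: {d}  B: {a,b,c}  C: {a}
iter 2:
  C via C→S: +{b,c,d}
  S: {a,b,c,d}  A: {d}  B: {a,b,c}  C: {a,b,c,d}
iter 3: (no change)
  S: {a,b,c,d}  A: {d}  B: {a,b,c}  C: {a,b,c,d}

FIRST(C) = ["a", "b", "c", "d"]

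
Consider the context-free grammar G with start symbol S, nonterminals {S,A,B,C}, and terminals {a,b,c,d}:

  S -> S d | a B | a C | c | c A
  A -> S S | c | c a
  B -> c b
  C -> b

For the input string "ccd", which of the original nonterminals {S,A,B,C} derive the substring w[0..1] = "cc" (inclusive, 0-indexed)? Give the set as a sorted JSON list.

CNF form of G:
  S -> S T3 | T0 A | T1 B | T1 C | c
  A -> S S | T0 T1 | c
  B -> T0 T2
  C -> b
  T0 -> c
  T1 -> a
  T2 -> b
  T3 -> d

Fill CYK table bottom-up — only the sub-triangle for w[0..1]:
  cell(0,0) c: {A,S,T0}  orig:{A,S}
  cell(1,1) c: {A,S,T0}  orig:{A,S}
  cell(0,1) cc: {A,S}

Original NTs in T[0,1] deriving "cc": ["A", "S"]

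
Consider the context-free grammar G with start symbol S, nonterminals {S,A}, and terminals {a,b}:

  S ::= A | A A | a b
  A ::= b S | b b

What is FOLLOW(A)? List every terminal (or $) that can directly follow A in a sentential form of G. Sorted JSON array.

FIRST sets, iterate to fixpoint:
pass 1:
  A via A→b S: +{b}
  S via S→A: +{b}
  S via S→a b: +{a}
  FIRST(S)={a,b}  FIRST(A)={b}
pass 2: — fixpoint
  FIRST(S)={a,b}  FIRST(A)={b}

FOLLOW iteration:
FOLLOW(S) := {$}
iter 1:
  S→A: FOLLOW(A) ⊇ FOLLOW(S) ⊇ {$}; new: +{$}
  S→A A: FOLLOW(A) ⊇ FIRST(A) = {b}; new: +{b}
  FOLLOW[S]={$}  FOLLOW[A]={$,b}
iter 2:
  A→b S: FOLLOW(S) ⊇ FOLLOW(A) ⊇ {$,b}; new: +{b}
  FOLLOW[S]={$,b}  FOLLOW[A]={$,b}
iter 3: — fixpoint
  FOLLOW[S]={$,b}  FOLLOW[A]={$,b}

FOLLOW(A) = ["$", "b"]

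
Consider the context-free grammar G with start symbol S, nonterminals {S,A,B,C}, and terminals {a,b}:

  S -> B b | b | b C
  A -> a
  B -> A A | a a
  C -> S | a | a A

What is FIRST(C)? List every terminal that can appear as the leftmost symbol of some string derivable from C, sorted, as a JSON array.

Compute FIRST by fixpoint:
round 1:
  A via A→a: +{a}
  B via B→A A: +{a}
  C via C→a: +{a}
  S via S→B b: +{a}
  S via S→b: +{b}
  S: {a,b}  A: {a}  B: {a}  C: {a}
round 2:
  C via C→S: +{b}
  S: {a,b}  A: {a}  B: {a}  C: {a,b}
round 3: — fixpoint
  S: {a,b}  A: {a}  B: {a}  C: {a,b}

FIRST(C) = ["a", "b"]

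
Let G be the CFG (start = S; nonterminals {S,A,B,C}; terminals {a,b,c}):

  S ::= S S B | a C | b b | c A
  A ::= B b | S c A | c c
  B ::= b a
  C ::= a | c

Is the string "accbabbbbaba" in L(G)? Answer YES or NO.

Convert to CNF:
  S -> S X4 | T0 T0 | T1 A | T2 C
  A -> B T0 | S X3 | T1 T1
  B -> T0 T2
  C -> a | c
  T0 -> b
  T1 -> c
  T2 -> a
  X3 -> T1 A
  X4 -> S B

CYK fill:
  cell(0,0) a: {C,T2}  orig:{C}
  cell(1,1) c: {C,T1}  orig:{C}
  cell(2,2) c: {C,T1}  orig:{C}
  cell(3,3) b: {T0}  orig:{}
  cell(4,4) a: {C,T2}  orig:{C}
  cell(5,5) b: {T0}  orig:{}
  cell(6,6) b: {T0}  orig:{}
  cell(7,7) b: {T0}  orig:{}
  cell(8,8) b: {T0}  orig:{}
  cell(9,9) a: {C,T2}  orig:{C}
  cell(10,10) b: {T0}  orig:{}
  cell(11,11) a: {C,T2}  orig:{C}
  cell(0,1) ac: {S}
  cell(1,2) cc: {A}
  cell(2,3) cb: ∅
  cell(3,4) ba: {B}
  cell(4,5) ab: ∅
  cell(5,6) bb: {S}
  cell(6,7) bb: {S}
  cell(7,8) bb: {S}
  cell(8,9) ba: {B}
  cell(9,10) ab: ∅
  cell(10,11) ba: {B}
  cell(0,2) acc: ∅
  cell(1,3) ccb: ∅
  cell(2,4) cba: ∅
  cell(3,5) bab: {A}
  cell(4,6) abb: ∅
  cell(5,7) bbb: ∅
  cell(6,8) bbb: ∅
  cell(7,9) bba: ∅
  cell(8,10) bab: {A}
  cell(9,11) aba: ∅
  cell(0,3) accb: ∅
  cell(1,4) ccba: ∅
  cell(2,5) cbab: {S,X3}  orig:{S}
  cell(3,6) babb: ∅
  cell(4,7) abbb: ∅
  cell(5,8) bbbb: ∅
  cell(6,9) bbba: {X4}  orig:{}
  cell(7,10) bbab: ∅
  cell(8,11) baba: ∅
  cell(0,4) accba: ∅
  cell(1,5) ccbab: ∅
  cell(2,6) cbabb: ∅
  cell(3,7) babbb: ∅
  cell(4,8) abbbb: ∅
  cell(5,9) bbbba: ∅
  cell(6,10) bbbab: ∅
  cell(7,11) bbaba: ∅
  cell(0,5) accbab: {A}
  cell(1,6) ccbabb: ∅
  cell(2,7) cbabbb: ∅
  cell(3,8) babbbb: ∅
  cell(4,9) abbbba: ∅
  cell(5,10) bbbbab: ∅
  cell(6,11) bbbaba: ∅
  cell(0,6) accbabb: ∅
  cell(1,7) ccbabbb: ∅
  cell(2,8) cbabbbb: ∅
  cell(3,9) babbbba: ∅
  cell(4,10) abbbbab: ∅
  cell(5,11) bbbbaba: ∅
  cell(0,7) accbabbb: ∅
  cell(1,8) ccbabbbb: ∅
  cell(2,9) cbabbbba: {S}
  cell(3,10) babbbbab: ∅
  cell(4,11) abbbbaba: ∅
  cell(0,8) accbabbbb: ∅
  cell(1,9) ccbabbbba: ∅
  cell(2,10) cbabbbbab: ∅
  cell(3,11) babbbbaba: ∅
  cell(0,9) accbabbbba: ∅
  cell(1,10) ccbabbbbab: ∅
  cell(2,11) cbabbbbaba: {X4}  orig:{}
  cell(0,10) accbabbbbab: ∅
  cell(1,11) ccbabbbbaba: ∅
  cell(0,11) accbabbbbaba: {S}

S ∈ T[0,11] ⇒ YES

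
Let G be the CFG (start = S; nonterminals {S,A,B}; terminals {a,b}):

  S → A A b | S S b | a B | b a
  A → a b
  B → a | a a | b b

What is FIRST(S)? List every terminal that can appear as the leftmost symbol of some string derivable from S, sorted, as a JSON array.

FIRST iteration:
pass 1:
  A via A→a b: +{a}
  B via B→a: +{a}
  B via B→b b: +{b}
  S via S→A A b: +{a}
  S via S→b a: +{b}
  FIRST[S]={a,b}  FIRST[A]={a}  FIRST[B]={a,b}
pass 2: (stable)
  FIRST[S]={a,b}  FIRST[A]={a}  FIRST[B]={a,b}

FIRST(S) = ["a", "b"]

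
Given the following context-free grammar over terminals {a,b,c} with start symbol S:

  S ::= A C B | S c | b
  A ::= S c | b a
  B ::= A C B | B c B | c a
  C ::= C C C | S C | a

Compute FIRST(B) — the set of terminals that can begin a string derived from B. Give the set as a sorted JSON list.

FIRST sets, iterate to fixpoint:
iter 1:
  A via A→b a: +{b}
  B via B→A C B: +{b}
  B via B→c a: +{c}
  C via C→a: +{a}
  S via S→A C B: +{b}
  S: {b}  A: {b}  B: {b,c}  C: {a}
iter 2:
  C via C→S C: +{b}
  S: {b}  A: {b}  B: {b,c}  C: {a,b}
iter 3: done
  S: {b}  A: {b}  B: {b,c}  C: {a,b}

FIRST(B) = ["b", "c"]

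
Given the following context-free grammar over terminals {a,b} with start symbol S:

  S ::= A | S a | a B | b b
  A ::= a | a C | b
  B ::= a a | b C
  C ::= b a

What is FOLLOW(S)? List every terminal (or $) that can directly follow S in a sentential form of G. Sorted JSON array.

FIRST sets, iterate to fixpoint:
pass 1:
  A via A→a: +{a}
  A via A→b: +{b}
  B via B→a a: +{a}
  B via B→b C: +{b}
  C via C→b a: +{b}
  S via S→A: +{a,b}
  S: {a,b}  A: {a,b}  B: {a,b}  C: {b}
pass 2: done
  S: {a,b}  A: {a,b}  B: {a,b}  C: {b}

FOLLOW sets:
seed FOLLOW(S) with $
pass 1:
  S→A: FOLLOW(A) ⊇ FOLLOW(S) ⊇ {$}; new: +{$}
  S→S a: FOLLOW(S) ⊇ FIRST(a) = {a}; new: +{a}
  S→a B: FOLLOW(B) ⊇ FOLLOW(S) ⊇ {$,a}; new: +{$,a}
  FOLLOW[S]={$,a}  FOLLOW[A]={$}  FOLLOW[B]={$,a}  FOLLOW[C]={}
pass 2:
  A→a C: FOLLOW(C) ⊇ FOLLOW(A) ⊇ {$}; new: +{$}
  B→b C: FOLLOW(C) ⊇ FOLLOW(B) ⊇ {$,a}; new: +{a}
  S→A: FOLLOW(A) ⊇ FOLLOW(S) ⊇ {$,a}; new: +{a}
  FOLLOW[S]={$,a}  FOLLOW[A]={$,a}  FOLLOW[B]={$,a}  FOLLOW[C]={$,a}
pass 3: (no change)
  FOLLOW[S]={$,a}  FOLLOW[A]={$,a}  FOLLOW[B]={$,a}  FOLLOW[C]={$,a}

FOLLOW(S) = ["$", "a"]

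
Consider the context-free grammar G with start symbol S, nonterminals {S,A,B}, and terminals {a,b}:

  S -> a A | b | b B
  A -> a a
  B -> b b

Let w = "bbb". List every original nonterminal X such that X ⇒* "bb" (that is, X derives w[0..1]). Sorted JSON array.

CNF form of G:
  S -> T0 A | T1 B | b
  A -> T0 T0
  B -> T1 T1
  T0 -> a
  T1 -> b

Fill CYK table bottom-up (cells [i..j] with 0 ≤ i ≤ j ≤ 1 only):
  cell(0,0) b: {S,T1}  orig:{S}
  cell(1,1) b: {S,T1}  orig:{S}
  cell(0,1) bb: {B}

Original NTs in T[0,1] deriving "bb": ["B"]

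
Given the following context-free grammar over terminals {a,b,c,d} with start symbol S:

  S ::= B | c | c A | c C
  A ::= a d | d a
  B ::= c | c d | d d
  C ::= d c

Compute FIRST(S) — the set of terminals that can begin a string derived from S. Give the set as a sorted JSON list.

FIRST iteration:
round 1:
  A via A→a d: +{a}
  A via A→d a: +{d}
  B via B→c: +{c}
  B via B→d d: +{d}
  C via C→d c: +{d}
  S via S→B: +{c,d}
  S: {c,d}  A: {a,d}  B: {c,d}  C: {d}
round 2: — fixpoint
  S: {c,d}  A: {a,d}  B: {c,d}  C: {d}

FIRST(S) = ["c", "d"]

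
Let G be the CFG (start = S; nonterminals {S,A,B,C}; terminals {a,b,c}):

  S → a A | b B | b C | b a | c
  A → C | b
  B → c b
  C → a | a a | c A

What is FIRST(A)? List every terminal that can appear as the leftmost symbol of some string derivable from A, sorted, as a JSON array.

Compute FIRST by fixpoint:
iter 1:
  A via A→b: +{b}
  B via B→c b: +{c}
  C via C→a: +{a}
  C via C→c A: +{c}
  S via S→a A: +{a}
  S via S→b B: +{b}
  S via S→c: +{c}
  FIRST[S]={a,b,c}  FIRST[A]={b}  FIRST[B]={c}  FIRST[C]={a,c}
iter 2:
  A via A→C: +{a,c}
  FIRST[S]={a,b,c}  FIRST[A]={a,b,c}  FIRST[B]={c}  FIRST[C]={a,c}
iter 3: done
  FIRST[S]={a,b,c}  FIRST[A]={a,b,c}  FIRST[B]={c}  FIRST[C]={a,c}

FIRST(A) = ["a", "b", "c"]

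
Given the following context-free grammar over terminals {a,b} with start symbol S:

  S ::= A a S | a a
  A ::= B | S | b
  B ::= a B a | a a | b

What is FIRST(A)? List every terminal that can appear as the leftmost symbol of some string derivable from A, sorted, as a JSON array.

FIRST iteration:
[1]
  A via A→b: +{b}
  B via B→a B a: +{a}
  B via B→b: +{b}
  S via S→A a S: +{b}
  S via S→a a: +{a}
  FIRST(S)={a,b}  FIRST(A)={b}  FIRST(B)={a,b}
[2]
  A via A→B: +{a}
  FIRST(S)={a,b}  FIRST(A)={a,b}  FIRST(B)={a,b}
[3] done
  FIRST(S)={a,b}  FIRST(A)={a,b}  FIRST(B)={a,b}

FIRST(A) = ["a", "b"]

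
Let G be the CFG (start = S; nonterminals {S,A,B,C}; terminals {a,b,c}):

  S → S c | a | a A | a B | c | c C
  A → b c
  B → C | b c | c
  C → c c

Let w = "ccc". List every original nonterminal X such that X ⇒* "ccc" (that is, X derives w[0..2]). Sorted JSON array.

Convert to CNF:
  S -> S T1 | T1 C | T2 A | T2 B | a | c
  A -> T0 T1
  B -> T0 T1 | T1 T1 | c
  C -> T1 T1
  T0 -> b
  T1 -> c
  T2 -> a

CYK table (by increasing span) — only the sub-triangle for w[0..2]:
  T[0,0] 'c' = {B,S,T1}  orig:{B,S}
  T[1,1] 'c' = {B,S,T1}  orig:{B,S}
  T[2,2] 'c' = {B,S,T1}  orig:{B,S}
  T[0,1] 'cc' = {B,C,S}
  T[1,2] 'cc' = {B,C,S}
  T[0,2] 'ccc' = {S}

Original NTs in T[0,2] deriving "ccc": ["S"]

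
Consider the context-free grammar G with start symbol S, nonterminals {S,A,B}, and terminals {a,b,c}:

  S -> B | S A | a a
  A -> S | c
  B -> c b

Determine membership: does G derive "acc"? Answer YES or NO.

Convert to CNF:
  S -> S A | T0 T0 | T1 T2
  A -> S A | T0 T0 | T1 T2 | c
  B -> T1 T2
  T0 -> a
  T1 -> c
  T2 -> b

CYK table (by increasing span):
  [0..0]={T0}  "a"  orig:{}
  [1..1]={A,T1}  "c"  orig:{A}
  [2..2]={A,T1}  "c"  orig:{A}
  [0..1]=∅  "ac"
  [1..2]=∅  "cc"
  [0..2]=∅  "acc"

S ∉ T[0,2] ⇒ NO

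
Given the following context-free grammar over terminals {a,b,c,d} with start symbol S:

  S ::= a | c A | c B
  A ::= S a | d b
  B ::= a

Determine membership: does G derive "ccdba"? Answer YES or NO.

CNF form of G:
  S -> T3 A | T3 B | a
  A -> S T0 | T1 T2
  B -> a
  T0 -> a
  T1 -> d
  T2 -> b
  T3 -> c

Fill CYK table bottom-up:
  cell(0,0) c: {T3}  orig:{}
  cell(1,1) c: {T3}  orig:{}
  cell(2,2) d: {T1}  orig:{}
  cell(3,3) b: {T2}  orig:{}
  cell(4,4) a: {B,S,T0}  orig:{B,S}
  cell(0,1) cc: ∅
  cell(1,2) cd: ∅
  cell(2,3) db: {A}
  cell(3,4) ba: ∅
  cell(0,2) ccd: ∅
  cell(1,3) cdb: {S}
  cell(2,4) dba: ∅
  cell(0,3) ccdb: ∅
  cell(1,4) cdba: {A}
  cell(0,4) ccdba: {S}

S ∈ T[0,4] ⇒ YES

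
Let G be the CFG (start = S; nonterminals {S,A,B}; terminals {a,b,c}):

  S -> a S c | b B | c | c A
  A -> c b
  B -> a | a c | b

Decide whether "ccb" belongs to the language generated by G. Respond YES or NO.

Convert to CNF:
  S -> T0 A | T1 B | T2 X3 | c
  A -> T0 T1
  B -> T2 T0 | a | b
  T0 -> c
  T1 -> b
  T2 -> a
  X3 -> S T0

CYK table (by increasing span):
  [0..0]={S,T0}  "c"  orig:{S}
  [1..1]={S,T0}  "c"  orig:{S}
  [2..2]={B,T1}  "b"  orig:{B}
  [0..1]={X3}  "cc"  orig:{}
  [1..2]={A}  "cb"
  [0..2]={S}  "ccb"

S ∈ T[0,2] ⇒ YES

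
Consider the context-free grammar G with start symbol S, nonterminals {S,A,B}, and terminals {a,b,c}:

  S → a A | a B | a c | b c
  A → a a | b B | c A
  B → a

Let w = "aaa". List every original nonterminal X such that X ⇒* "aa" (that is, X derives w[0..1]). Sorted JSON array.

Convert to CNF:
  S -> T0 A | T0 B | T0 T2 | T1 T2
  A -> T0 T0 | T1 B | T2 A
  B -> a
  T0 -> a
  T1 -> b
  T2 -> c

CYK table (by increasing span) (cells [i..j] with 0 ≤ i ≤ j ≤ 1 only):
  cell(0,0) a: {B,T0}  orig:{B}
  cell(1,1) a: {B,T0}  orig:{B}
  cell(0,1) aa: {A,S}

Original NTs in T[0,1] deriving "aa": ["A", "S"]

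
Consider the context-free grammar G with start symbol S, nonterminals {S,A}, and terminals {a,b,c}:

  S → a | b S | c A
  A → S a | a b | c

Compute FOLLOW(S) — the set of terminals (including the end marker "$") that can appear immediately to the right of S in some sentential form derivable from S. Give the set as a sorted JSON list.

FIRST iteration:
pass 1:
  A via A→a b: +{a}
  A via A→c: +{c}
  S via S→a: +{a}
  S via S→b S: +{b}
  S via S→c A: +{c}
  S: {a,b,c}  A: {a,c}
pass 2:
  A via A→S a: +{b}
  S: {a,b,c}  A: {a,b,c}
pass 3: (no change)
  S: {a,b,c}  A: {a,b,c}

FOLLOW iteration:
FOLLOW(S) := {$}
pass 1:
  A→S a: FOLLOW(S) ⊇ FIRST(a) = {a}; new: +{a}
  S→c A: FOLLOW(A) ⊇ FOLLOW(S) ⊇ {$,a}; new: +{$,a}
  FOLLOW(S)={$,a}  FOLLOW(A)={$,a}
pass 2: done
  FOLLOW(S)={$,a}  FOLLOW(A)={$,a}

FOLLOW(S) = ["$", "a"]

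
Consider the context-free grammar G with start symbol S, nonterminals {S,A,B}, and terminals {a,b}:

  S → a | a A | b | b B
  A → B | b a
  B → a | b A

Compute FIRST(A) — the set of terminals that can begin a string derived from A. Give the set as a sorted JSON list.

Compute FIRST by fixpoint:
[1]
  A via A→b a: +{b}
  B via B→a: +{a}
  B via B→b A: +{b}
  S via S→a: +{a}
  S via S→b: +{b}
  FIRST(S)={a,b}  FIRST(A)={b}  FIRST(B)={a,b}
[2]
  A via A→B: +{a}
  FIRST(S)={a,b}  FIRST(A)={a,b}  FIRST(B)={a,b}
[3] (stable)
  FIRST(S)={a,b}  FIRST(A)={a,b}  FIRST(B)={a,b}

FIRST(A) = ["a", "b"]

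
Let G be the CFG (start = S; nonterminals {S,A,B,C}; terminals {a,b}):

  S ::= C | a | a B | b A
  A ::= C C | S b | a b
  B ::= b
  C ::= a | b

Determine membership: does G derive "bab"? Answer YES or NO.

Convert to CNF:
  S -> T0 A | T1 B | a | b
  A -> C C | S T0 | T1 T0
  B -> b
  C -> a | b
  T0 -> b
  T1 -> a

Fill CYK table bottom-up:
  cell(0,0) b: {B,C,S,T0}  orig:{B,C,S}
  cell(1,1) a: {C,S,T1}  orig:{C,S}
  cell(2,2) b: {B,C,S,T0}  orig:{B,C,S}
  cell(0,1) ba: {A}
  cell(1,2) ab: {A,S}
  cell(0,2) bab: {S}

S ∈ T[0,2] ⇒ YES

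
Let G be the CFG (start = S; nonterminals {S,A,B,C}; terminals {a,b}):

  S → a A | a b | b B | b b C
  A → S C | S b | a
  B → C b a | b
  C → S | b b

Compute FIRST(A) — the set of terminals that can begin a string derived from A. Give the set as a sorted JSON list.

FIRST sets, iterate to fixpoint:
[1]
  A via A→a: +{a}
  B via B→b: +{b}
  C via C→b b: +{b}
  S via S→a A: +{a}
  S via S→b B: +{b}
  S: {a,b}  A: {a}  B: {b}  C: {b}
[2]
  A via A→S C: +{b}
  C via C→S: +{a}
  S: {a,b}  A: {a,b}  B: {b}  C: {a,b}
[3]
  B via B→C b a: +{a}
  S: {a,b}  A: {a,b}  B: {a,b}  C: {a,b}
[4] — fixpoint
  S: {a,b}  A: {a,b}  B: {a,b}  C: {a,b}

FIRST(A) = ["a", "b"]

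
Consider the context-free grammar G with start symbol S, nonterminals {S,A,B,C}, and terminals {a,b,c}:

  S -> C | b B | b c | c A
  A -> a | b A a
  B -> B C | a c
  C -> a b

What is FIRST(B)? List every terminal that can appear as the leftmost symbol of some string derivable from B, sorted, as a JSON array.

Compute FIRST by fixpoint:
iter 1:
  A via A→a: +{a}
  A via A→b A a: +{b}
  B via B→a c: +{a}
  C via C→a b: +{a}
  S via S→C: +{a}
  S via S→b B: +{b}
  S via S→c A: +{c}
  FIRST[S]={a,b,c}  FIRST[A]={a,b}  FIRST[B]={a}  FIRST[C]={a}
iter 2: — fixpoint
  FIRST[S]={a,b,c}  FIRST[A]={a,b}  FIRST[B]={a}  FIRST[C]={a}

FIRST(B) = ["a"]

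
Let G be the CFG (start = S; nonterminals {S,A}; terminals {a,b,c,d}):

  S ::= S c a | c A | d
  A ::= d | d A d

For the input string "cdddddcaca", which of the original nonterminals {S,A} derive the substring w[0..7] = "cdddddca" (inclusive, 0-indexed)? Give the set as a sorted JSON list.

Convert to CNF:
  S -> S X4 | T1 A | d
  A -> T0 X3 | d
  T0 -> d
  T1 -> c
  T2 -> a
  X3 -> A T0
  X4 -> T1 T2

CYK fill, restricted to cells inside w[0..7]:
  [0..0]={T1}  "c"  orig:{}
  [1..1]={A,S,T0}  "d"  orig:{A,S}
  [2..2]={A,S,T0}  "d"  orig:{A,S}
  [3..3]={A,S,T0}  "d"  orig:{A,S}
  [4..4]={A,S,T0}  "d"  orig:{A,S}
  [5..5]={A,S,T0}  "d"  orig:{A,S}
  [6..6]={T1}  "c"  orig:{}
  [7..7]={T2}  "a"  orig:{}
  [0..1]={S}  "cd"
  [1..2]={X3}  "dd"  orig:{}
  [2..3]={X3}  "dd"  orig:{}
  [3..4]={X3}  "dd"  orig:{}
  [4..5]={X3}  "dd"  orig:{}
  [5..6]=∅  "dc"
  [6..7]={X4}  "ca"  orig:{}
  [0..2]=∅  "cdd"
  [1..3]={A}  "ddd"
  [2..4]={A}  "ddd"
  [3..5]={A}  "ddd"
  [4..6]=∅  "ddc"
  [5..7]={S}  "dca"
  [0..3]={S}  "cddd"
  [1..4]={X3}  "dddd"  orig:{}
  [2..5]={X3}  "dddd"  orig:{}
  [3..6]=∅  "dddc"
  [4..7]=∅  "ddca"
  [0..4]=∅  "cdddd"
  [1..5]={A}  "ddddd"
  [2..6]=∅  "ddddc"
  [3..7]=∅  "dddca"
  [0..5]={S}  "cddddd"
  [1..6]=∅  "dddddc"
  [2..7]=∅  "ddddca"
  [0..6]=∅  "cdddddc"
  [1..7]=∅  "dddddca"
  [0..7]={S}  "cdddddca"

Original NTs in T[0,7] deriving "cdddddca": ["S"]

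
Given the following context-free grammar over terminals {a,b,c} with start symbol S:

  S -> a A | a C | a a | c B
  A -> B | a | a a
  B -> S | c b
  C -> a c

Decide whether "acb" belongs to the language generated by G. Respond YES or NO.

CNF form of G:
  S -> T0 A | T0 C | T0 T0 | T1 B
  A -> T0 A | T0 C | T0 T0 | T1 B | T1 T2 | a
  B -> T0 A | T0 C | T0 T0 | T1 B | T1 T2
  C -> T0 T1
  T0 -> a
  T1 -> c
  T2 -> b

Fill CYK table bottom-up:
  [0..0]={A,T0}  "a"  orig:{A}
  [1..1]={T1}  "c"  orig:{}
  [2..2]={T2}  "b"  orig:{}
  [0..1]={C}  "ac"
  [1..2]={A,B}  "cb"
  [0..2]={A,B,S}  "acb"

S ∈ T[0,2] ⇒ YES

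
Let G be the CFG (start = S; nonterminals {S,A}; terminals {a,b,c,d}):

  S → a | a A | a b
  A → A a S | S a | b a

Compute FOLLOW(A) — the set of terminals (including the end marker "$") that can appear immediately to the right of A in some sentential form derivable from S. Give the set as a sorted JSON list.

FIRST sets, iterate to fixpoint:
round 1:
  A via A→b a: +{b}
  S via S→a: +{a}
  FIRST[S]={a}  FIRST[A]={b}
round 2:
  A via A→S a: +{a}
  FIRST[S]={a}  FIRST[A]={a,b}
round 3: (stable)
  FIRST[S]={a}  FIRST[A]={a,b}

FOLLOW sets:
initialize: $ ∈ FOLLOW(S)
round 1:
  A→A a S: FOLLOW(A) ⊇ FIRST(a) = {a}; new: +{a}
  A→A a S: FOLLOW(S) ⊇ FOLLOW(A) ⊇ {a}; new: +{a}
  S→a A: FOLLOW(A) ⊇ FOLLOW(S) ⊇ {$,a}; new: +{$}
  FOLLOW(S)={$,a}  FOLLOW(A)={$,a}
round 2: done
  FOLLOW(S)={$,a}  FOLLOW(A)={$,a}

FOLLOW(A) = ["$", "a"]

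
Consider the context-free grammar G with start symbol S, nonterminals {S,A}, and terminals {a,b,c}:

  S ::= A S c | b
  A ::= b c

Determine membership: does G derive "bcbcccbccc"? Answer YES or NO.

Convert to CNF:
  S -> A X2 | b
  A -> T0 T1
  T0 -> b
  T1 -> c
  X2 -> S T1

CYK fill:
  T[0,0] 'b' = {S,T0}  orig:{S}
  T[1,1] 'c' = {T1}  orig:{}
  T[2,2] 'b' = {S,T0}  orig:{S}
  T[3,3] 'c' = {T1}  orig:{}
  T[4,4] 'c' = {T1}  orig:{}
  T[5,5] 'c' = {T1}  orig:{}
  T[6,6] 'b' = {S,T0}  orig:{S}
  T[7,7] 'c' = {T1}  orig:{}
  T[8,8] 'c' = {T1}  orig:{}
  T[9,9] 'c' = {T1}  orig:{}
  T[0,1] 'bc' = {A,X2}  orig:{A}
  T[1,2] 'cb' = ∅
  T[2,3] 'bc' = {A,X2}  orig:{A}
  T[3,4] 'cc' = ∅
  T[4,5] 'cc' = ∅
  T[5,6] 'cb' = ∅
  T[6,7] 'bc' = {A,X2}  orig:{A}
  T[7,8] 'cc' = ∅
  T[8,9] 'cc' = ∅
  T[0,2] 'bcb' = ∅
  T[1,3] 'cbc' = ∅
  T[2,4] 'bcc' = ∅
  T[3,5] 'ccc' = ∅
  T[4,6] 'ccb' = ∅
  T[5,7] 'cbc' = ∅
  T[6,8] 'bcc' = ∅
  T[7,9] 'ccc' = ∅
  T[0,3] 'bcbc' = {S}
  T[1,4] 'cbcc' = ∅
  T[2,5] 'bccc' = ∅
  T[3,6] 'cccb' = ∅
  T[4,7] 'ccbc' = ∅
  T[5,8] 'cbcc' = ∅
  T[6,9] 'bccc' = ∅
  T[0,4] 'bcbcc' = {X2}  orig:{}
  T[1,5] 'cbccc' = ∅
  T[2,6] 'bcccb' = ∅
  T[3,7] 'cccbc' = ∅
  T[4,8] 'ccbcc' = ∅
  T[5,9] 'cbccc' = ∅
  T[0,5] 'bcbccc' = ∅
  T[1,6] 'cbcccb' = ∅
  T[2,7] 'bcccbc' = ∅
  T[3,8] 'cccbcc' = ∅
  T[4,9] 'ccbccc' = ∅
  T[0,6] 'bcbcccb' = ∅
  T[1,7] 'cbcccbc' = ∅
  T[2,8] 'bcccbcc' = ∅
  T[3,9] 'cccbccc' = ∅
  T[0,7] 'bcbcccbc' = ∅
  T[1,8] 'cbcccbcc' = ∅
  T[2,9] 'bcccbccc' = ∅
  T[0,8] 'bcbcccbcc' = ∅
  T[1,9] 'cbcccbccc' = ∅
  T[0,9] 'bcbcccbccc' = ∅

S ∉ T[0,9] ⇒ NO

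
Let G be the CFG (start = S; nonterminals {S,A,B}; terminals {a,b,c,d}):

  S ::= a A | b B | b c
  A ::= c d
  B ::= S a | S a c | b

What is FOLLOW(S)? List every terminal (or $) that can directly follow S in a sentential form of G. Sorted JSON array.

FIRST sets, iterate to fixpoint:
round 1:
  A via A→c d: +{c}
  B via B→b: +{b}
  S via S→a A: +{a}
  S via S→b B: +{b}
  S: {a,b}  A: {c}  B: {b}
round 2:
  B via B→S a: +{a}
  S: {a,b}  A: {c}  B: {a,b}
round 3: (stable)
  S: {a,b}  A: {c}  B: {a,b}

Compute FOLLOW by fixpoint:
initialize: $ ∈ FOLLOW(S)
[1]
  B→S a: FOLLOW(S) ⊇ FIRST(a) = {a}; new: +{a}
  S→a A: FOLLOW(A) ⊇ FOLLOW(S) ⊇ {$,a}; new: +{$,a}
  S→b B: FOLLOW(B) ⊇ FOLLOW(S) ⊇ {$,a}; new: +{$,a}
  FOLLOW[S]={$,a}  FOLLOW[A]={$,a}  FOLLOW[B]={$,a}
[2] (no change)
  FOLLOW[S]={$,a}  FOLLOW[A]={$,a}  FOLLOW[B]={$,a}

FOLLOW(S) = ["$", "a"]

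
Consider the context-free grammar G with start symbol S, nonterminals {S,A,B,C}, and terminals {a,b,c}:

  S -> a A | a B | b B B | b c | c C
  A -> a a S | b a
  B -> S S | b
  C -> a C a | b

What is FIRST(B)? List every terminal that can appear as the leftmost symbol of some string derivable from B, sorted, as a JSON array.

FIRST iteration:
[1]
  A via A→a a S: +{a}
  A via A→b a: +{b}
  B via B→b: +{b}
  C via C→a C a: +{a}
  C via C→b: +{b}
  S via S→a A: +{a}
  S via S→b B B: +{b}
  S via S→c C: +{c}
  FIRST(S)={a,b,c}  FIRST(A)={a,b}  FIRST(B)={b}  FIRST(C)={a,b}
[2]
  B via B→S S: +{a,c}
  FIRST(S)={a,b,c}  FIRST(A)={a,b}  FIRST(B)={a,b,c}  FIRST(C)={a,b}
[3] (no change)
  FIRST(S)={a,b,c}  FIRST(A)={a,b}  FIRST(B)={a,b,c}  FIRST(C)={a,b}

FIRST(B) = ["a", "b", "c"]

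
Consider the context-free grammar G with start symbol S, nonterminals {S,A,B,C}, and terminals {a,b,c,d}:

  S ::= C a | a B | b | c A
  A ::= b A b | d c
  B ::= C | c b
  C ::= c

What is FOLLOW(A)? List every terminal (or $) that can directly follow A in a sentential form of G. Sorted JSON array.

FIRST iteration:
round 1:
  A via A→b A b: +{b}
  A via A→d c: +{d}
  B via B→c b: +{c}
  C via C→c: +{c}
  S via S→C a: +{c}
  S via S→a B: +{a}
  S via S→b: +{b}
  S: {a,b,c}  A: {b,d}  B: {c}  C: {c}
round 2: — fixpoint
  S: {a,b,c}  A: {b,d}  B: {c}  C: {c}

Compute FOLLOW by fixpoint:
FOLLOW(S) := {$}
iter 1:
  A→b A b: FOLLOW(A) ⊇ FIRST(b) = {b}; new: +{b}
  S→C a: FOLLOW(C) ⊇ FIRST(a) = {a}; new: +{a}
  S→a B: FOLLOW(B) ⊇ FOLLOW(S) ⊇ {$}; new: +{$}
  S→c A: FOLLOW(A) ⊇ FOLLOW(S) ⊇ {$}; new: +{$}
  FOLLOW[S]={$}  FOLLOW[A]={$,b}  FOLLOW[B]={$}  FOLLOW[C]={a}
iter 2:
  B→C: FOLLOW(C) ⊇ FOLLOW(B) ⊇ {$}; new: +{$}
  FOLLOW[S]={$}  FOLLOW[A]={$,b}  FOLLOW[B]={$}  FOLLOW[C]={$,a}
iter 3: done
  FOLLOW[S]={$}  FOLLOW[A]={$,b}  FOLLOW[B]={$}  FOLLOW[C]={$,a}

FOLLOW(A) = ["$", "b"]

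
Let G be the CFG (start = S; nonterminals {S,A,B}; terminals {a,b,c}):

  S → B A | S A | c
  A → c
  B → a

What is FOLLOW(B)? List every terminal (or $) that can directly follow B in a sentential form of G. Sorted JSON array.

Compute FIRST by fixpoint:
iter 1:
  A via A→c: +{c}
  B via B→a: +{a}
  S via S→B A: +{a}
  S via S→c: +{c}
  S: {a,c}  A: {c}  B: {a}
iter 2: — fixpoint
  S: {a,c}  A: {c}  B: {a}

Compute FOLLOW by fixpoint:
initialize: $ ∈ FOLLOW(S)
round 1:
  S→B A: FOLLOW(B) ⊇ FIRST(A) = {c}; new: +{c}
  S→B A: FOLLOW(A) ⊇ FOLLOW(S) ⊇ {$}; new: +{$}
  S→S A: FOLLOW(S) ⊇ FIRST(A) = {c}; new: +{c}
  S→S A: FOLLOW(A) ⊇ FOLLOW(S) ⊇ {$,c}; new: +{c}
  FOLLOW[S]={$,c}  FOLLOW[A]={$,c}  FOLLOW[B]={c}
round 2: done
  FOLLOW[S]={$,c}  FOLLOW[A]={$,c}  FOLLOW[B]={c}

FOLLOW(B) = ["c"]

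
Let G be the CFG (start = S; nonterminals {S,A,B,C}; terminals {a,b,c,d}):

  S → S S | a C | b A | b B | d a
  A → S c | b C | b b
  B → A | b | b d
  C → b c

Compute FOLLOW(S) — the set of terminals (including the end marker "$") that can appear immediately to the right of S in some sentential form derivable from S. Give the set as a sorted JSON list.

FIRST sets, iterate to fixpoint:
pass 1:
  A via A→b C: +{b}
  B via B→A: +{b}
  C via C→b c: +{b}
  S via S→a C: +{a}
  S via S→b A: +{b}
  S via S→d a: +{d}
  FIRST[S]={a,b,d}  FIRST[A]={b}  FIRST[B]={b}  FIRST[C]={b}
pass 2:
  A via A→S c: +{a,d}
  B via B→A: +{a,d}
  FIRST[S]={a,b,d}  FIRST[A]={a,b,d}  FIRST[B]={a,b,d}  FIRST[C]={b}
pass 3: done
  FIRST[S]={a,b,d}  FIRST[A]={a,b,d}  FIRST[B]={a,b,d}  FIRST[C]={b}

FOLLOW iteration:
initialize: $ ∈ FOLLOW(S)
round 1:
  A→S c: FOLLOW(S) ⊇ FIRST(c) = {c}; new: +{c}
  S→S S: FOLLOW(S) ⊇ FIRST(S) = {a,b,d}; new: +{a,b,d}
  S→a C: FOLLOW(C) ⊇ FOLLOW(S) ⊇ {$,a,b,c,d}; new: +{$,a,b,c,d}
  S→b A: FOLLOW(A) ⊇ FOLLOW(S) ⊇ {$,a,b,c,d}; new: +{$,a,b,c,d}
  S→b B: FOLLOW(B) ⊇ FOLLOW(S) ⊇ {$,a,b,c,d}; new: +{$,a,b,c,d}
  S: {$,a,b,c,d}  A: {$,a,b,c,d}  B: {$,a,b,c,d}  C: {$,a,b,c,d}
round 2: — fixpoint
  S: {$,a,b,c,d}  A: {$,a,b,c,d}  B: {$,a,b,c,d}  C: {$,a,b,c,d}

FOLLOW(S) = ["$", "a", "b", "c", "d"]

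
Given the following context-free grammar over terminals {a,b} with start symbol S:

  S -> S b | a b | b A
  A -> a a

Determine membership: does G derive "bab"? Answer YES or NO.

Convert to CNF:
  S -> S T1 | T0 T1 | T1 A
  A -> T0 T0
  T0 -> a
  T1 -> b

CYK fill:
  [0..0]={T1}  "b"  orig:{}
  [1..1]={T0}  "a"  orig:{}
  [2..2]={T1}  "b"  orig:{}
  [0..1]=∅  "ba"
  [1..2]={S}  "ab"
  [0..2]=∅  "bab"

S ∉ T[0,2] ⇒ NO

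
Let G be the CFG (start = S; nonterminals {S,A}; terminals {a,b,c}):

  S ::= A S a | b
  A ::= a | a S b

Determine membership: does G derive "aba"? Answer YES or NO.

CNF form of G:
  S -> A X3 | b
  A -> T0 X2 | a
  T0 -> a
  T1 -> b
  X2 -> S T1
  X3 -> S T0

Fill CYK table bottom-up:
  T[0,0] 'a' = {A,T0}  orig:{A}
  T[1,1] 'b' = {S,T1}  orig:{S}
  T[2,2] 'a' = {A,T0}  orig:{A}
  T[0,1] 'ab' = ∅
  T[1,2] 'ba' = {X3}  orig:{}
  T[0,2] 'aba' = {S}

S ∈ T[0,2] ⇒ YES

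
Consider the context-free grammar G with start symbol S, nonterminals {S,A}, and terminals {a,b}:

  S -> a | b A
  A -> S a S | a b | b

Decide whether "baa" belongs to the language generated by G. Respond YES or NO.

CNF form of G:
  S -> T1 A | a
  A -> S X2 | T0 T1 | b
  T0 -> a
  T1 -> b
  X2 -> T0 S

CYK table (by increasing span):
  cell(0,0) b: {A,T1}  orig:{A}
  cell(1,1) a: {S,T0}  orig:{S}
  cell(2,2) a: {S,T0}  orig:{S}
  cell(0,1) ba: ∅
  cell(1,2) aa: {X2}  orig:{}
  cell(0,2) baa: ∅

S ∉ T[0,2] ⇒ NO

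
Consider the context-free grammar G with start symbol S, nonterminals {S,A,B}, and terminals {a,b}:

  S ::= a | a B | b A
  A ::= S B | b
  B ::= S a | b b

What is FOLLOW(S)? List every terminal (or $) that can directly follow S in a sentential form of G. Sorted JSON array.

Compute FIRST by fixpoint:
iter 1:
  A via A→b: +{b}
  B via B→b b: +{b}
  S via S→a: +{a}
  S via S→b A: +{b}
  S: {a,b}  A: {b}  B: {b}
iter 2:
  A via A→S B: +{a}
  B via B→S a: +{a}
  S: {a,b}  A: {a,b}  B: {a,b}
iter 3: (stable)
  S: {a,b}  A: {a,b}  B: {a,b}

FOLLOW iteration:
initialize: $ ∈ FOLLOW(S)
round 1:
  A→S B: FOLLOW(S) ⊇ FIRST(B) = {a,b}; new: +{a,b}
  S→a B: FOLLOW(B) ⊇ FOLLOW(S) ⊇ {$,a,b}; new: +{$,a,b}
  S→b A: FOLLOW(A) ⊇ FOLLOW(S) ⊇ {$,a,b}; new: +{$,a,b}
  FOLLOW[S]={$,a,b}  FOLLOW[A]={$,a,b}  FOLLOW[B]={$,a,b}
round 2: (stable)
  FOLLOW[S]={$,a,b}  FOLLOW[A]={$,a,b}  FOLLOW[B]={$,a,b}

FOLLOW(S) = ["$", "a", "b"]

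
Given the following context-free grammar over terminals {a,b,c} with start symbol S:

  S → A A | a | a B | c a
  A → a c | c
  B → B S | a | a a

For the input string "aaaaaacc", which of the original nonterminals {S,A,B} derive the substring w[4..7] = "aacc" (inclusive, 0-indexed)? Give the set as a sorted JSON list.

Convert to CNF:
  S -> A A | T0 B | T1 T0 | a
  A -> T0 T1 | c
  B -> B S | T0 T0 | a
  T0 -> a
  T1 -> c

Fill CYK table bottom-up — only the sub-triangle for w[4..7]:
  [4..4]={B,S,T0}  "a"  orig:{B,S}
  [5..5]={B,S,T0}  "a"  orig:{B,S}
  [6..6]={A,T1}  "c"  orig:{A}
  [7..7]={A,T1}  "c"  orig:{A}
  [4..5]={B,S}  "aa"
  [5..6]={A}  "ac"
  [6..7]={S}  "cc"
  [4..6]=∅  "aac"
  [5..7]={B,S}  "acc"
  [4..7]={B,S}  "aacc"

Original NTs in T[4,7] deriving "aacc": ["B", "S"]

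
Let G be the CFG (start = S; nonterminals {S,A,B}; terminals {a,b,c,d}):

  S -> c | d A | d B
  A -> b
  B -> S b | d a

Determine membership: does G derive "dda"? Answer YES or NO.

Convert to CNF:
  S -> T1 A | T1 B | c
  A -> b
  B -> S T0 | T1 T2
  T0 -> b
  T1 -> d
  T2 -> a

CYK table (by increasing span):
  cell(0,0) d: {T1}  orig:{}
  cell(1,1) d: {T1}  orig:{}
  cell(2,2) a: {T2}  orig:{}
  cell(0,1) dd: ∅
  cell(1,2) da: {B}
  cell(0,2) dda: {S}

S ∈ T[0,2] ⇒ YES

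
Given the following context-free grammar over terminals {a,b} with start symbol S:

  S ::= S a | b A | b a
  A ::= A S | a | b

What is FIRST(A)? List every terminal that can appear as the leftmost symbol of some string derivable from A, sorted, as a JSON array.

Compute FIRST by fixpoint:
round 1:
  A via A→a: +{a}
  A via A→b: +{b}
  S via S→b A: +{b}
  FIRST(S)={b}  FIRST(A)={a,b}
round 2: done
  FIRST(S)={b}  FIRST(A)={a,b}

FIRST(A) = ["a", "b"]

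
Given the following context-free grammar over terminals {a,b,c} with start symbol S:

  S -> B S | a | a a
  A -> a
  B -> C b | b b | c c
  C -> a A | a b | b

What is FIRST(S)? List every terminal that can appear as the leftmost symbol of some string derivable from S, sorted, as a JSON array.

Compute FIRST by fixpoint:
[1]
  A via A→a: +{a}
  B via B→b b: +{b}
  B via B→c c: +{c}
  C via C→a A: +{a}
  C via C→b: +{b}
  S via S→B S: +{b,c}
  S via S→a: +{a}
  S: {a,b,c}  A: {a}  B: {b,c}  C: {a,b}
[2]
  B via B→C b: +{a}
  S: {a,b,c}  A: {a}  B: {a,b,c}  C: {a,b}
[3] (stable)
  S: {a,b,c}  A: {a}  B: {a,b,c}  C: {a,b}

FIRST(S) = ["a", "b", "c"]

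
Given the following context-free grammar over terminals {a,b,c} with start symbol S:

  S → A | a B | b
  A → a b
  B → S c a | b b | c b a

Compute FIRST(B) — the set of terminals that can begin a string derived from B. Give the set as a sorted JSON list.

FIRST sets, iterate to fixpoint:
[1]
  A via A→a b: +{a}
  B via B→b b: +{b}
  B via B→c b a: +{c}
  S via S→A: +{a}
  S via S→b: +{b}
  FIRST(S)={a,b}  FIRST(A)={a}  FIRST(B)={b,c}
[2]
  B via B→S c a: +{a}
  FIRST(S)={a,b}  FIRST(A)={a}  FIRST(B)={a,b,c}
[3] done
  FIRST(S)={a,b}  FIRST(A)={a}  FIRST(B)={a,b,c}

FIRST(B) = ["a", "b", "c"]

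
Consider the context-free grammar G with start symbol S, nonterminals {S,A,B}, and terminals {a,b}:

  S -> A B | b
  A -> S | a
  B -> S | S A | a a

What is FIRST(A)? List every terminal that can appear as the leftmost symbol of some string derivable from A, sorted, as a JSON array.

FIRST iteration:
round 1:
  A via A→a: +{a}
  B via B→a a: +{a}
  S via S→A B: +{a}
  S via S→b: +{b}
  S: {a,b}  A: {a}  B: {a}
round 2:
  A via A→S: +{b}
  B via B→S: +{b}
  S: {a,b}  A: {a,b}  B: {a,b}
round 3: (no change)
  S: {a,b}  A: {a,b}  B: {a,b}

FIRST(A) = ["a", "b"]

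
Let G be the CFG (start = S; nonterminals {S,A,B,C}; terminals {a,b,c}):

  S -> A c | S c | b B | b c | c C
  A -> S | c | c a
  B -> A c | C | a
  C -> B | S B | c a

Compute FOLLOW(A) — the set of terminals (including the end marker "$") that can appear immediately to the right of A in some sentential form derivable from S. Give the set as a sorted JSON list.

FIRST iteration:
[1]
  A via A→c: +{c}
  B via B→A c: +{c}
  B via B→a: +{a}
  C via C→B: +{a,c}
  S via S→A c: +{c}
  S via S→b B: +{b}
  FIRST(S)={b,c}  FIRST(A)={c}  FIRST(B)={a,c}  FIRST(C)={a,c}
[2]
  A via A→S: +{b}
  B via B→A c: +{b}
  C via C→B: +{b}
  FIRST(S)={b,c}  FIRST(A)={b,c}  FIRST(B)={a,b,c}  FIRST(C)={a,b,c}
[3] — fixpoint
  FIRST(S)={b,c}  FIRST(A)={b,c}  FIRST(B)={a,b,c}  FIRST(C)={a,b,c}

FOLLOW iteration:
seed FOLLOW(S) with $
iter 1:
  B→A c: FOLLOW(A) ⊇ FIRST(c) = {c}; new: +{c}
  C→S B: FOLLOW(S) ⊇ FIRST(B) = {a,b,c}; new: +{a,b,c}
  S→b B: FOLLOW(B) ⊇ FOLLOW(S) ⊇ {$,a,b,c}; new: +{$,a,b,c}
  S→c C: FOLLOW(C) ⊇ FOLLOW(S) ⊇ {$,a,b,c}; new: +{$,a,b,c}
  FOLLOW(S)={$,a,b,c}  FOLLOW(A)={c}  FOLLOW(B)={$,a,b,c}  FOLLOW(C)={$,a,b,c}
iter 2: (stable)
  FOLLOW(S)={$,a,b,c}  FOLLOW(A)={c}  FOLLOW(B)={$,a,b,c}  FOLLOW(C)={$,a,b,c}

FOLLOW(A) = ["c"]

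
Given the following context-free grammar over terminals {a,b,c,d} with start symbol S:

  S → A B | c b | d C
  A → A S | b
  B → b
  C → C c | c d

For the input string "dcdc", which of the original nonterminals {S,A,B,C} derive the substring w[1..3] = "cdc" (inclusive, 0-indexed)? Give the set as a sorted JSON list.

Convert to CNF:
  S -> A B | T0 T2 | T1 C
  A -> A S | b
  B -> b
  C -> C T0 | T0 T1
  T0 -> c
  T1 -> d
  T2 -> b

CYK fill, restricted to cells inside w[1..3]:
  [1..1]={T0}  "c"  orig:{}
  [2..2]={T1}  "d"  orig:{}
  [3..3]={T0}  "c"  orig:{}
  [1..2]={C}  "cd"
  [2..3]=∅  "dc"
  [1..3]={C}  "cdc"

Original NTs in T[1,3] deriving "cdc": ["C"]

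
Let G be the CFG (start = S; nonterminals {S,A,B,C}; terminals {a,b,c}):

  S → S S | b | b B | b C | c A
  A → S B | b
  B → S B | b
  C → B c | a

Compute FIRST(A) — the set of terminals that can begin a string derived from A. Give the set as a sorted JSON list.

Compute FIRST by fixpoint:
[1]
  A via A→b: +{b}
  B via B→b: +{b}
  C via C→B c: +{b}
  C via C→a: +{a}
  S via S→b: +{b}
  S via S→c A: +{c}
  FIRST(S)={b,c}  FIRST(A)={b}  FIRST(B)={b}  FIRST(C)={a,b}
[2]
  A via A→S B: +{c}
  B via B→S B: +{c}
  C via C→B c: +{c}
  FIRST(S)={b,c}  FIRST(A)={b,c}  FIRST(B)={b,c}  FIRST(C)={a,b,c}
[3] (no change)
  FIRST(S)={b,c}  FIRST(A)={b,c}  FIRST(B)={b,c}  FIRST(C)={a,b,c}

FIRST(A) = ["b", "c"]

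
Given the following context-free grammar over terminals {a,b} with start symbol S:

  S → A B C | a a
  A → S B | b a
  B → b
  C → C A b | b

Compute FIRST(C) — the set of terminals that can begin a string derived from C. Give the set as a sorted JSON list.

FIRST sets, iterate to fixpoint:
round 1:
  A via A→b a: +{b}
  B via B→b: +{b}
  C via C→b: +{b}
  S via S→A B C: +{b}
  S via S→a a: +{a}
  FIRST[S]={a,b}  FIRST[A]={b}  FIRST[B]={b}  FIRST[C]={b}
round 2:
  A via A→S B: +{a}
  FIRST[S]={a,b}  FIRST[A]={a,b}  FIRST[B]={b}  FIRST[C]={b}
round 3: — fixpoint
  FIRST[S]={a,b}  FIRST[A]={a,b}  FIRST[B]={b}  FIRST[C]={b}

FIRST(C) = ["b"]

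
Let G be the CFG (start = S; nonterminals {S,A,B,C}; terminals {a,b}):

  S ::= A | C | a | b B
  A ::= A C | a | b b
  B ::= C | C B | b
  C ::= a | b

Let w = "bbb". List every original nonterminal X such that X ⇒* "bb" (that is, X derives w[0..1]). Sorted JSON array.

CNF form of G:
  S -> A C | T0 B | T0 T0 | a | b
  A -> A C | T0 T0 | a
  B -> C B | a | b
  C -> a | b
  T0 -> b

CYK table (by increasing span) (cells [i..j] with 0 ≤ i ≤ j ≤ 1 only):
  T[0,0] 'b' = {B,C,S,T0}  orig:{B,C,S}
  T[1,1] 'b' = {B,C,S,T0}  orig:{B,C,S}
  T[0,1] 'bb' = {A,B,S}

Original NTs in T[0,1] deriving "bb": ["A", "B", "S"]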